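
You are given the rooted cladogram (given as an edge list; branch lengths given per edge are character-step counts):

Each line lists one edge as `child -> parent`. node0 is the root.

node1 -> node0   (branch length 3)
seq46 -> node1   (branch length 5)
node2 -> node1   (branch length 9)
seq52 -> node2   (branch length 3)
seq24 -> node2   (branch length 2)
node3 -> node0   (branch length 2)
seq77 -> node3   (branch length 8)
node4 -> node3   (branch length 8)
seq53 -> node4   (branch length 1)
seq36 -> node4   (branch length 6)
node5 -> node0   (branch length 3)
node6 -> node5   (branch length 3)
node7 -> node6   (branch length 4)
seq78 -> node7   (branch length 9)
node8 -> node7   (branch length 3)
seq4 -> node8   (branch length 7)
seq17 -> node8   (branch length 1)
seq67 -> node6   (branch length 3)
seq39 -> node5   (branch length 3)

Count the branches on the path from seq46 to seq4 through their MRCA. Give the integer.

The MRCA of seq46 and seq4 is the root of the tree.
From seq46 up to that node: 2 branches. From seq4 up to the same node: 5 branches. Total: 2 + 5 = 7.

7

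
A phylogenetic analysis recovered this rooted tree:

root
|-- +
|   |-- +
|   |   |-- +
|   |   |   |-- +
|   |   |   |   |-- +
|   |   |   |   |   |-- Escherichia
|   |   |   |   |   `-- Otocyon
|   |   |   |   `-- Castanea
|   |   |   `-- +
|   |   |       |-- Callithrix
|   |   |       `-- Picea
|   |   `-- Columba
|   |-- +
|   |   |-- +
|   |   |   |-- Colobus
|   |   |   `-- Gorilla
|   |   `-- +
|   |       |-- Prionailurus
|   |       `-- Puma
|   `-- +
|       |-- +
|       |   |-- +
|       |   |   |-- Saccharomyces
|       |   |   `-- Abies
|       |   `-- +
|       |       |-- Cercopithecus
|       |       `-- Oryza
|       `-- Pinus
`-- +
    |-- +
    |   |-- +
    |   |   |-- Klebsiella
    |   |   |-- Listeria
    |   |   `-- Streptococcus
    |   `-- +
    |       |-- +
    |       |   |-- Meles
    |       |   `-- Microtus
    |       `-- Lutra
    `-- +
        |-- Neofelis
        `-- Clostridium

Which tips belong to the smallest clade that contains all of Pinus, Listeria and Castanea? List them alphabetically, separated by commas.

Tracing Pinus: it sits inside (((Saccharomyces,Abies),(Cercopithecus,Oryza)),Pinus).
Tracing Listeria: it sits inside (Klebsiella,Listeria,Streptococcus).
Tracing Castanea: it sits inside ((Escherichia,Otocyon),Castanea).
The smallest clade enclosing all 3 is the whole tree (their MRCA is the root), so the answer is all 23 tips in alphabetical order.

Abies, Callithrix, Castanea, Cercopithecus, Clostridium, Colobus, Columba, Escherichia, Gorilla, Klebsiella, Listeria, Lutra, Meles, Microtus, Neofelis, Oryza, Otocyon, Picea, Pinus, Prionailurus, Puma, Saccharomyces, Streptococcus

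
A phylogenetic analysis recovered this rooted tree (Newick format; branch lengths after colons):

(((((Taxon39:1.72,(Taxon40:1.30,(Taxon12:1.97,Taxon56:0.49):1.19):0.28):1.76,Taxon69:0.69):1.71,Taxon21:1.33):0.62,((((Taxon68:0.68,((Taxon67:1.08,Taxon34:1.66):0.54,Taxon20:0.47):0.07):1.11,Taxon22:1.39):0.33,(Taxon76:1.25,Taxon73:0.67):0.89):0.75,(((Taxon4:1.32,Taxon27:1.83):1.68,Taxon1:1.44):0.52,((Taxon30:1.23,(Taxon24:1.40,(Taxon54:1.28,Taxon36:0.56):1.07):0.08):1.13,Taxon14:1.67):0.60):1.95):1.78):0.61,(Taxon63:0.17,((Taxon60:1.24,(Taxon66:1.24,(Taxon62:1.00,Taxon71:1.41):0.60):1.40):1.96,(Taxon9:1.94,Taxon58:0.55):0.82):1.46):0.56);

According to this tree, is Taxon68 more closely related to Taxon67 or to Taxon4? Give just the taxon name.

Taxon67

The MRCA of Taxon68 and Taxon67 subtends (Taxon68,((Taxon67,Taxon34),Taxon20)) (4 taxa).
The MRCA of Taxon68 and Taxon4 subtends ((((Taxon68,((Taxon67,Taxon34),Taxon20)),Taxon22),(Taxon76,Taxon73)),(((Taxon4,Taxon27),Taxon1),((Taxon30,(Taxon24,(Taxon54,Taxon36))),Taxon14))) (15 taxa).
The first is nested inside the second, so Taxon68 shares a more recent common ancestor with Taxon67.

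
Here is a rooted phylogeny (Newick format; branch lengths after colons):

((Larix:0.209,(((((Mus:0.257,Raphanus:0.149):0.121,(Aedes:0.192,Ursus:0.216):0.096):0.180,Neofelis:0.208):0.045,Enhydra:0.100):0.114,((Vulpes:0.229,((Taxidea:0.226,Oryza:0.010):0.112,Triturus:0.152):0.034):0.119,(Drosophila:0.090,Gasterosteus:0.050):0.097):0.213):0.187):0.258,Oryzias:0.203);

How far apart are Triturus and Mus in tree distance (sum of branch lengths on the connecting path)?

1.235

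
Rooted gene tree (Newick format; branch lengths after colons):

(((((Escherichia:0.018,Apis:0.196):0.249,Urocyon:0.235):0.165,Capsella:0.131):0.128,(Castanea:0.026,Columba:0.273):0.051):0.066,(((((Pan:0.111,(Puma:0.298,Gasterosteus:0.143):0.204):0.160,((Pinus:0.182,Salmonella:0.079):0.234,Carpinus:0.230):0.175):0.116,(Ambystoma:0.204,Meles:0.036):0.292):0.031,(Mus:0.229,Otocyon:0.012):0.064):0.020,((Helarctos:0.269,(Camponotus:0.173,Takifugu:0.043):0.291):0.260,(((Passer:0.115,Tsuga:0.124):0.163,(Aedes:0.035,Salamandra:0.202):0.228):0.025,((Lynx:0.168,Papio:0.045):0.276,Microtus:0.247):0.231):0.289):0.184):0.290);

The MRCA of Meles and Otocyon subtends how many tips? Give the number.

The MRCA of Meles and Otocyon is the node subtending ((((Pan,(Puma,Gasterosteus)),((Pinus,Salmonella),Carpinus)),(Ambystoma,Meles)),(Mus,Otocyon)).
That clade contains 10 terminal taxa: Ambystoma, Carpinus, Gasterosteus, Meles, Mus, Otocyon, Pan, Pinus, Puma, Salmonella.

10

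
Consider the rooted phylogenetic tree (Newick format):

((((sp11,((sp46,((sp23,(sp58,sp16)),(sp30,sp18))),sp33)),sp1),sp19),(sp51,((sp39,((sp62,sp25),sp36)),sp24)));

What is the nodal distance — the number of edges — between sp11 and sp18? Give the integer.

The MRCA of sp11 and sp18 is the node subtending (sp11,((sp46,((sp23,(sp58,sp16)),(sp30,sp18))),sp33)).
From sp11 up to that node: 1 branch. From sp18 up to the same node: 5 branches. Total: 1 + 5 = 6.

6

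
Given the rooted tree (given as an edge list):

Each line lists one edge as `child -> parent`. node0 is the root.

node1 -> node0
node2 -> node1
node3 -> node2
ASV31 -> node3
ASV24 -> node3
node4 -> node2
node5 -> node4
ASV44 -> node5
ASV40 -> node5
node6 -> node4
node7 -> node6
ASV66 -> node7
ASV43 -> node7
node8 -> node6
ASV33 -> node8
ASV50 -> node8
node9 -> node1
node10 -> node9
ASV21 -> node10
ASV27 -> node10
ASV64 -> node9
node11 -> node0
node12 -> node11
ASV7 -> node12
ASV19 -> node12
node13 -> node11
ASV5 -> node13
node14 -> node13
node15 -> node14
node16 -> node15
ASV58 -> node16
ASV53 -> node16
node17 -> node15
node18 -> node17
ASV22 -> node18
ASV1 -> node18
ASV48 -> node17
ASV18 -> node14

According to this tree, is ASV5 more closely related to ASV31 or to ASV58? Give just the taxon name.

ASV58

The MRCA of ASV5 and ASV58 subtends (ASV5,(((ASV58,ASV53),((ASV22,ASV1),ASV48)),ASV18)) (7 taxa).
The MRCA of ASV5 and ASV31 is the root, subtending the entire tree (20 taxa).
The first is nested inside the second, so ASV5 shares a more recent common ancestor with ASV58.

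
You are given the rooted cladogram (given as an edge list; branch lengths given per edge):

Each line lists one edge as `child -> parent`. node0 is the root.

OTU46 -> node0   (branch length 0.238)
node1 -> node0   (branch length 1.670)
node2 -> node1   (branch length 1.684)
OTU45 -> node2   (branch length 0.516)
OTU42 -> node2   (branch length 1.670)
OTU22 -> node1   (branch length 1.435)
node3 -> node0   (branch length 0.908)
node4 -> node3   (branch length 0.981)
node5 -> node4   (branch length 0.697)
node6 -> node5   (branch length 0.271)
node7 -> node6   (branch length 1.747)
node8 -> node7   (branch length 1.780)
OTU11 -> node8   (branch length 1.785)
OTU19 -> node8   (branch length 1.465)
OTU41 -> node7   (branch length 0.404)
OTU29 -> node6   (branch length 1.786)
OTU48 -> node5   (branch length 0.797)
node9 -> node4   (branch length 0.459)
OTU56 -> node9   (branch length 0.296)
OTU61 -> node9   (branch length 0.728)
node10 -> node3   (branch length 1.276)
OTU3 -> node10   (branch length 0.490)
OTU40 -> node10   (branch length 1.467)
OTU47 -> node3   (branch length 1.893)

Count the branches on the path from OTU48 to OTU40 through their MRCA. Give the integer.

The MRCA of OTU48 and OTU40 is the node subtending ((((((OTU11,OTU19),OTU41),OTU29),OTU48),(OTU56,OTU61)),(OTU3,OTU40),OTU47).
From OTU48 up to that node: 3 branches. From OTU40 up to the same node: 2 branches. Total: 3 + 2 = 5.

5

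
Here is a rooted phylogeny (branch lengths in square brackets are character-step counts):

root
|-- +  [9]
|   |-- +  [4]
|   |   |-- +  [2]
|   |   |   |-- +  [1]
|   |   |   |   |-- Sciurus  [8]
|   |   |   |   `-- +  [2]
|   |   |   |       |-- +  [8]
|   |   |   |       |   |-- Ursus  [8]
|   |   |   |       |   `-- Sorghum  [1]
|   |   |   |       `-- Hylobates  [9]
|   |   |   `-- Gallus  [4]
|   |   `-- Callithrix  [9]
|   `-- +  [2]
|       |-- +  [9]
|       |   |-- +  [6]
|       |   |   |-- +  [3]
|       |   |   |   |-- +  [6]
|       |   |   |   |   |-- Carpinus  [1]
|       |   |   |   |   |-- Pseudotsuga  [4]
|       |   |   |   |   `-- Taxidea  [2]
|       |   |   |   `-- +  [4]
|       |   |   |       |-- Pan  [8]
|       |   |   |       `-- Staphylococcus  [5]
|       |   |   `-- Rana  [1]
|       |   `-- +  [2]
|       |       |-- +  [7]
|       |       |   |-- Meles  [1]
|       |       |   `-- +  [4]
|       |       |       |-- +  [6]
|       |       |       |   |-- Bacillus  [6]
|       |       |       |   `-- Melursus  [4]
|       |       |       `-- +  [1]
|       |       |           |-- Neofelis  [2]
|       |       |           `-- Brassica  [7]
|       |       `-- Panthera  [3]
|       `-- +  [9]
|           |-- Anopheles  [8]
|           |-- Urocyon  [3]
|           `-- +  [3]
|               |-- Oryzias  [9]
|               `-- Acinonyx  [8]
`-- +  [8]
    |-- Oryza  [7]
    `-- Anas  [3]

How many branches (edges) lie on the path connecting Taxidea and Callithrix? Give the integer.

The MRCA of Taxidea and Callithrix is the node subtending ((((Sciurus,((Ursus,Sorghum),Hylobates)),Gallus),Callithrix),(((((Carpinus,Pseudotsuga,Taxidea),(Pan,Staphylococcus)),Rana),((Meles,((Bacillus,Melursus),(Neofelis,Brassica))),Panthera)),(Anopheles,Urocyon,(Oryzias,Acinonyx)))).
From Taxidea up to that node: 6 branches. From Callithrix up to the same node: 2 branches. Total: 6 + 2 = 8.

8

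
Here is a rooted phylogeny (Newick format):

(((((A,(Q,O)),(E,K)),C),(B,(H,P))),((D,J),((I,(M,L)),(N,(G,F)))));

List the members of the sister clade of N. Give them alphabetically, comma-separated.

F, G

N attaches to the tree at the node subtending (N,(G,F)).
The other lineage descending from that same node — the sister group — is (G,F); its 2 tips in alphabetical order are the answer.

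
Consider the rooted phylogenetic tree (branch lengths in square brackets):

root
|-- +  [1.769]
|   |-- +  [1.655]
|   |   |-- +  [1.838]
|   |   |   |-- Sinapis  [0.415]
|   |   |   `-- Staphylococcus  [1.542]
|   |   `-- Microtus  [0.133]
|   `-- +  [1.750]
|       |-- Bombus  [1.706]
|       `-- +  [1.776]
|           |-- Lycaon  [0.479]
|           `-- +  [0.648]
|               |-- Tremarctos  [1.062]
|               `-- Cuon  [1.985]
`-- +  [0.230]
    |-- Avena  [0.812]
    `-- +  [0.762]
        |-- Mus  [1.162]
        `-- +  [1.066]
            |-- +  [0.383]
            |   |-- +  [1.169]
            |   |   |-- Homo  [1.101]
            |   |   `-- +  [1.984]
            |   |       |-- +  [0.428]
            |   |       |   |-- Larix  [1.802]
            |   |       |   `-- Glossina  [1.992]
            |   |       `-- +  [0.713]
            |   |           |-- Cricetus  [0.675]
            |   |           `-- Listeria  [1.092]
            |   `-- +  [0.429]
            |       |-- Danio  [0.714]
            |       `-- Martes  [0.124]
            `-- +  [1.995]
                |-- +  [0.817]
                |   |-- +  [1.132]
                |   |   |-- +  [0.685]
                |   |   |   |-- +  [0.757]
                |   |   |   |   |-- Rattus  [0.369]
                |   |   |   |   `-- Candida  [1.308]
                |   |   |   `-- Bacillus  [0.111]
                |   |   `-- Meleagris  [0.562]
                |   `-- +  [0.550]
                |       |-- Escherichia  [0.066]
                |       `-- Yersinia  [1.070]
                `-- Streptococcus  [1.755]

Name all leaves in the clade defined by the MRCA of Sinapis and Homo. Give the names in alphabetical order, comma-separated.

Avena, Bacillus, Bombus, Candida, Cricetus, Cuon, Danio, Escherichia, Glossina, Homo, Larix, Listeria, Lycaon, Martes, Meleagris, Microtus, Mus, Rattus, Sinapis, Staphylococcus, Streptococcus, Tremarctos, Yersinia

Tracing Sinapis: it sits inside (Sinapis,Staphylococcus).
Tracing Homo: it sits inside (Homo,((Larix,Glossina),(Cricetus,Listeria))).
The smallest clade enclosing both is the whole tree (their MRCA is the root), so the answer is all 23 tips in alphabetical order.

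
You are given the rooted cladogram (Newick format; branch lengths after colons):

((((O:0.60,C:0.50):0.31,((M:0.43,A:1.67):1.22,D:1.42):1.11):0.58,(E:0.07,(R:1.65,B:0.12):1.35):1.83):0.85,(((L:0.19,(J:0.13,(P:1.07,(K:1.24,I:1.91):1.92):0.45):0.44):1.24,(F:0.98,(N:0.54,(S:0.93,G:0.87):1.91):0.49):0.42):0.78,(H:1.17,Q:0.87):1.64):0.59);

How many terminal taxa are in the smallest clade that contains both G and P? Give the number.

The MRCA of G and P is the node subtending ((L,(J,(P,(K,I)))),(F,(N,(S,G)))).
That clade contains 9 terminal taxa: F, G, I, J, K, L, N, P, S.

9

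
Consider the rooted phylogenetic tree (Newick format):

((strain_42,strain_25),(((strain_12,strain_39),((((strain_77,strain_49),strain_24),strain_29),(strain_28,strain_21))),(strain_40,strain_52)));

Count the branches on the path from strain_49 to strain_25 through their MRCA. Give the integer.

9

The MRCA of strain_49 and strain_25 is the root of the tree.
From strain_49 up to that node: 7 branches. From strain_25 up to the same node: 2 branches. Total: 7 + 2 = 9.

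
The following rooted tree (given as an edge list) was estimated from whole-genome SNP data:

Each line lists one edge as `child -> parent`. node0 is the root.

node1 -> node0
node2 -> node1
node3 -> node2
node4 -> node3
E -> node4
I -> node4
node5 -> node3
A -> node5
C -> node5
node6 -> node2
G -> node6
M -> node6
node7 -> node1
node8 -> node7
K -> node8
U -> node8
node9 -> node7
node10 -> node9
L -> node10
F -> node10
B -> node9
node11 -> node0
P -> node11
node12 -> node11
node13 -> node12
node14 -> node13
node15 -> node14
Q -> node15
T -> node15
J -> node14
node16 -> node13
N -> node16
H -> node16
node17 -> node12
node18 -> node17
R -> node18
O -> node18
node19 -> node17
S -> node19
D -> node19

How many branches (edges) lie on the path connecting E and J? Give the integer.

The MRCA of E and J is the root of the tree.
From E up to that node: 5 branches. From J up to the same node: 5 branches. Total: 5 + 5 = 10.

10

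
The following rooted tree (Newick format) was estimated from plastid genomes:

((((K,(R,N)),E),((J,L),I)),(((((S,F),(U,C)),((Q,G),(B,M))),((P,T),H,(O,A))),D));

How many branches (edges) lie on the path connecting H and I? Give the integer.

7

The MRCA of H and I is the root of the tree.
From H up to that node: 4 branches. From I up to the same node: 3 branches. Total: 4 + 3 = 7.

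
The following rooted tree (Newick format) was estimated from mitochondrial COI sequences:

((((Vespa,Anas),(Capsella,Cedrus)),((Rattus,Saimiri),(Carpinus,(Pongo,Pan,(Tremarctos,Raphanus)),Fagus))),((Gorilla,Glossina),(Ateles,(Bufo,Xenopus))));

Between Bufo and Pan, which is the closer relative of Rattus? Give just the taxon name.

Pan

The MRCA of Rattus and Pan subtends ((Rattus,Saimiri),(Carpinus,(Pongo,Pan,(Tremarctos,Raphanus)),Fagus)) (8 taxa).
The MRCA of Rattus and Bufo is the root, subtending the entire tree (17 taxa).
The first is nested inside the second, so Rattus shares a more recent common ancestor with Pan.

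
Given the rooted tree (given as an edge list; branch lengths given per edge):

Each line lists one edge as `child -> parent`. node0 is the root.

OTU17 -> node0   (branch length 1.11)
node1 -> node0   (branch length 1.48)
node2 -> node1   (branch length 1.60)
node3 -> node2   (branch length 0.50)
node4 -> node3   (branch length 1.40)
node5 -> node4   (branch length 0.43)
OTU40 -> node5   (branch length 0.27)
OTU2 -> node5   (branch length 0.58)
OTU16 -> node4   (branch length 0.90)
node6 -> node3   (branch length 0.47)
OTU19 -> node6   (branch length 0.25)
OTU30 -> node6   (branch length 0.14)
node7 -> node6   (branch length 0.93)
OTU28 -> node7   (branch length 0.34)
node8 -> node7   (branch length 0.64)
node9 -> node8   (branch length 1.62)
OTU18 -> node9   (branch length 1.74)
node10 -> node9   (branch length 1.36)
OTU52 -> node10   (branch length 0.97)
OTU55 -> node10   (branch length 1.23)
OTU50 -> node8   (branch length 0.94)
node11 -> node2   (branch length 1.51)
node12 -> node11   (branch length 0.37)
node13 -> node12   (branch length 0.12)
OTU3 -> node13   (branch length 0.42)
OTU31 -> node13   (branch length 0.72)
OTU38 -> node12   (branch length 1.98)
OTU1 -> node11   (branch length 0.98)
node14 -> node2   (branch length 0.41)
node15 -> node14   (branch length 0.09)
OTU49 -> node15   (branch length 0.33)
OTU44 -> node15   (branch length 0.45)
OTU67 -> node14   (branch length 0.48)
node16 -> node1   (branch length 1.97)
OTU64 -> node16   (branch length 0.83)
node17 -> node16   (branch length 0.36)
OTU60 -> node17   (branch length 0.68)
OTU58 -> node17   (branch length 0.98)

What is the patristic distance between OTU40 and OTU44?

The path runs OTU40 → … → MRCA → … → OTU44; the MRCA is the node subtending ((((OTU40,OTU2),OTU16),(OTU19,OTU30,(OTU28,((OTU18,(OTU52,OTU55)),OTU50)))),(((OTU3,OTU31),OTU38),OTU1),((OTU49,OTU44),OTU67)).
Branch lengths along that path: 0.27 + 0.43 + 1.40 + 0.50 + 0.41 + 0.09 + 0.45 = 3.55.

3.55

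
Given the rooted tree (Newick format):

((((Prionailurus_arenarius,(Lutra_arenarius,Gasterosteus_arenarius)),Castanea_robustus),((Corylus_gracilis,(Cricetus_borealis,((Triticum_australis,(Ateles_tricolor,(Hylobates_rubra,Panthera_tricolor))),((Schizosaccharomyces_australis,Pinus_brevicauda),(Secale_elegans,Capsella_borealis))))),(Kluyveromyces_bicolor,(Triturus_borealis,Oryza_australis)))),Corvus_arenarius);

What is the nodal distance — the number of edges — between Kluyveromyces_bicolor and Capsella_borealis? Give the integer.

8

The MRCA of Kluyveromyces_bicolor and Capsella_borealis is the node subtending ((Corylus_gracilis,(Cricetus_borealis,((Triticum_australis,(Ateles_tricolor,(Hylobates_rubra,Panthera_tricolor))),((Schizosaccharomyces_australis,Pinus_brevicauda),(Secale_elegans,Capsella_borealis))))),(Kluyveromyces_bicolor,(Triturus_borealis,Oryza_australis))).
From Kluyveromyces_bicolor up to that node: 2 branches. From Capsella_borealis up to the same node: 6 branches. Total: 2 + 6 = 8.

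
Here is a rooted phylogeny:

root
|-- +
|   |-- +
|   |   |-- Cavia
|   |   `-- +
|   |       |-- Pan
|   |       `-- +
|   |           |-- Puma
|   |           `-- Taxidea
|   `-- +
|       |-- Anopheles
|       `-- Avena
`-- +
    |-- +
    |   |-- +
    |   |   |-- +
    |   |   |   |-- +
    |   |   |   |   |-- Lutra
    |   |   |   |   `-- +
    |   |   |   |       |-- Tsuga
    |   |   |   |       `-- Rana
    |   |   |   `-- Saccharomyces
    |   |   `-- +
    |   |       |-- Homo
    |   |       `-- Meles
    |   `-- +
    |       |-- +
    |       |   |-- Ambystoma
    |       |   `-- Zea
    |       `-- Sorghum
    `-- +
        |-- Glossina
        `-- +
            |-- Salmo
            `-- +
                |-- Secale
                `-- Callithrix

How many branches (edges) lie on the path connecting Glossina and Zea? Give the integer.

6

The MRCA of Glossina and Zea is the node subtending (((((Lutra,(Tsuga,Rana)),Saccharomyces),(Homo,Meles)),((Ambystoma,Zea),Sorghum)),(Glossina,(Salmo,(Secale,Callithrix)))).
From Glossina up to that node: 2 branches. From Zea up to the same node: 4 branches. Total: 2 + 4 = 6.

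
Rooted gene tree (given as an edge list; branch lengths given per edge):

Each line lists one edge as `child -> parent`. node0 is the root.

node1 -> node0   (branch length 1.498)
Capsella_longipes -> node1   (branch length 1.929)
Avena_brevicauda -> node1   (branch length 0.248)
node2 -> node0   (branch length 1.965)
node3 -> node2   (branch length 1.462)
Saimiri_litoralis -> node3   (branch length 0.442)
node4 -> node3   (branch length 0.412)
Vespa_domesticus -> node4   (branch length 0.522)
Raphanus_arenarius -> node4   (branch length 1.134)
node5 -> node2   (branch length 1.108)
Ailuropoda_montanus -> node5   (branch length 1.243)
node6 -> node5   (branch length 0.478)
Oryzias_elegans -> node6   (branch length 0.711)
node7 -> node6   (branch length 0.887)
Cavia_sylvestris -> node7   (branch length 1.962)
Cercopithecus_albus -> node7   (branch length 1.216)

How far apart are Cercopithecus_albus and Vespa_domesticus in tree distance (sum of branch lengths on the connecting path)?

The path runs Cercopithecus_albus → … → MRCA → … → Vespa_domesticus; the MRCA is the node subtending ((Saimiri_litoralis,(Vespa_domesticus,Raphanus_arenarius)),(Ailuropoda_montanus,(Oryzias_elegans,(Cavia_sylvestris,Cercopithecus_albus)))).
Branch lengths along that path: 1.216 + 0.887 + 0.478 + 1.108 + 1.462 + 0.412 + 0.522 = 6.085.

6.085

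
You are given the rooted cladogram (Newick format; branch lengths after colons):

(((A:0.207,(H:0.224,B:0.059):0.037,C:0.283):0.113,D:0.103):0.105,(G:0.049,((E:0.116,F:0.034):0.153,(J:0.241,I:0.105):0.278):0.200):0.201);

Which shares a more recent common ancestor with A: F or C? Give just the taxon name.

C

The MRCA of A and C subtends (A,(H,B),C) (4 taxa).
The MRCA of A and F is the root, subtending the entire tree (10 taxa).
The first is nested inside the second, so A shares a more recent common ancestor with C.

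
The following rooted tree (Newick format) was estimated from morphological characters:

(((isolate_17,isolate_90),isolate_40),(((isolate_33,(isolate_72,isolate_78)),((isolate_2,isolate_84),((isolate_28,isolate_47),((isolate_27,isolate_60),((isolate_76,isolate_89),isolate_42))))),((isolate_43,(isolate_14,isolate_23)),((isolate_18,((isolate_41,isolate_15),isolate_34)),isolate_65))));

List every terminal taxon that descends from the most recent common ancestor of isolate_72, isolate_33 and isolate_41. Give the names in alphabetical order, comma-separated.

isolate_14, isolate_15, isolate_18, isolate_2, isolate_23, isolate_27, isolate_28, isolate_33, isolate_34, isolate_41, isolate_42, isolate_43, isolate_47, isolate_60, isolate_65, isolate_72, isolate_76, isolate_78, isolate_84, isolate_89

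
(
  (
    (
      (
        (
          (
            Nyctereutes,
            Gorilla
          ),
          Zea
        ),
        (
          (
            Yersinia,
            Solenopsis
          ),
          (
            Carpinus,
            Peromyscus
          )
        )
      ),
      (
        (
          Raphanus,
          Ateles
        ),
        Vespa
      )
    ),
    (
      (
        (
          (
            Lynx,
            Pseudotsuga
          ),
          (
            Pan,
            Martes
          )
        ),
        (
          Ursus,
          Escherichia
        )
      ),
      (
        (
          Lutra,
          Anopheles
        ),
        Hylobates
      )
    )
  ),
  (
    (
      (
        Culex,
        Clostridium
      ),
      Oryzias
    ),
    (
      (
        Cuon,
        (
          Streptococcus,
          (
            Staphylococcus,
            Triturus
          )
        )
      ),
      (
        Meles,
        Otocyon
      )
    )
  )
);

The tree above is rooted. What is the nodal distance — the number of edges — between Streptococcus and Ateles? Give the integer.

10

The MRCA of Streptococcus and Ateles is the root of the tree.
From Streptococcus up to that node: 5 branches. From Ateles up to the same node: 5 branches. Total: 5 + 5 = 10.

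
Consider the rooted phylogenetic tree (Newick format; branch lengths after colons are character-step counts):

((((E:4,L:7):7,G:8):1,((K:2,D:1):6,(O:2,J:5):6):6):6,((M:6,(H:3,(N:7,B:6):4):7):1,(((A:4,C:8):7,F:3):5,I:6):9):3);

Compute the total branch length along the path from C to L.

The path runs C → … → MRCA → … → L; the MRCA is the root of the tree.
Branch lengths along that path: 8 + 7 + 5 + 9 + 3 + 6 + 1 + 7 + 7 = 53.

53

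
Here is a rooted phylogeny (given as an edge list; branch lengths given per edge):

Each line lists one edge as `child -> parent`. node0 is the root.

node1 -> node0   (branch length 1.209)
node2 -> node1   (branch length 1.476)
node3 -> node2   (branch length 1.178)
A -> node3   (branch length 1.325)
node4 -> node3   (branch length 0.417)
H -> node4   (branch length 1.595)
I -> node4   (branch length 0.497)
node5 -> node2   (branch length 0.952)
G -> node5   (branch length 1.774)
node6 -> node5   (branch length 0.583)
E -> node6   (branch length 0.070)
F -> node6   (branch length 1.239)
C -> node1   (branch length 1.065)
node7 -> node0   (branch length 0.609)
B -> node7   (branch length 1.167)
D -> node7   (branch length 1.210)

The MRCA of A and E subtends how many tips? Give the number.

The MRCA of A and E is the node subtending ((A,(H,I)),(G,(E,F))).
That clade contains 6 terminal taxa: A, E, F, G, H, I.

6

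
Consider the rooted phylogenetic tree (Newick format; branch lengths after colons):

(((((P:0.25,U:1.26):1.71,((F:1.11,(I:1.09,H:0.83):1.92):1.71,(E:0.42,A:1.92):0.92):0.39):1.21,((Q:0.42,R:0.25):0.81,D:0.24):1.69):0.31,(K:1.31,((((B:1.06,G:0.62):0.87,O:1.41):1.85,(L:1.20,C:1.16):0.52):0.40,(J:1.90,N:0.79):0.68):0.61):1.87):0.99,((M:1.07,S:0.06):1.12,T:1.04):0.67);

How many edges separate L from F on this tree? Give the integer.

The MRCA of L and F is the node subtending ((((P,U),((F,(I,H)),(E,A))),((Q,R),D)),(K,((((B,G),O),(L,C)),(J,N)))).
From L up to that node: 5 branches. From F up to the same node: 5 branches. Total: 5 + 5 = 10.

10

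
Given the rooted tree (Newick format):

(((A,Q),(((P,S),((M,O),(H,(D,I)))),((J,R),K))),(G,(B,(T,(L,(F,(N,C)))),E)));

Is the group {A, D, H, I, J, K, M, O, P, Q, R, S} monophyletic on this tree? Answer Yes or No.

The most recent common ancestor of these taxa subtends ((A,Q),(((P,S),((M,O),(H,(D,I)))),((J,R),K))).
That clade has exactly 12 tips — every listed taxon and nothing else — so the group is monophyletic.

Yes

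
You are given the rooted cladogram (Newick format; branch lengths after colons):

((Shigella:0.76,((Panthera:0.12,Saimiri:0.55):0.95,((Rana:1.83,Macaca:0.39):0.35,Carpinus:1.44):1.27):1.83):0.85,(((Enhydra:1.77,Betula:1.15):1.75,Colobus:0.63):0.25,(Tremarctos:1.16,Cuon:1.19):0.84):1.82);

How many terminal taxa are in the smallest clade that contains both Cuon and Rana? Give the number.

11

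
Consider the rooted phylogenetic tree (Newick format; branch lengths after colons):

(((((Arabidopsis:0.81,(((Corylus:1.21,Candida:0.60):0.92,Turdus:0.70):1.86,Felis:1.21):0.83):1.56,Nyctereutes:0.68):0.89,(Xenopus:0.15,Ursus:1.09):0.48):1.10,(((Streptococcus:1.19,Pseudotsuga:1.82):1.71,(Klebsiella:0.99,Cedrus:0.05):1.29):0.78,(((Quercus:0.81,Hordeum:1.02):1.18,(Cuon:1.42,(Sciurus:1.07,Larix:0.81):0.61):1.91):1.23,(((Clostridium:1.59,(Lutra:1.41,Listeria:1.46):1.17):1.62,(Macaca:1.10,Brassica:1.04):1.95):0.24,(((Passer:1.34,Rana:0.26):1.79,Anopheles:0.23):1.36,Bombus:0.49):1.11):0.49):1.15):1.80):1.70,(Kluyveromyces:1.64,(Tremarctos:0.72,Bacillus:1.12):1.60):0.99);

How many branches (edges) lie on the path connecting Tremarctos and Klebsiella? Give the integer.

8

The MRCA of Tremarctos and Klebsiella is the root of the tree.
From Tremarctos up to that node: 3 branches. From Klebsiella up to the same node: 5 branches. Total: 3 + 5 = 8.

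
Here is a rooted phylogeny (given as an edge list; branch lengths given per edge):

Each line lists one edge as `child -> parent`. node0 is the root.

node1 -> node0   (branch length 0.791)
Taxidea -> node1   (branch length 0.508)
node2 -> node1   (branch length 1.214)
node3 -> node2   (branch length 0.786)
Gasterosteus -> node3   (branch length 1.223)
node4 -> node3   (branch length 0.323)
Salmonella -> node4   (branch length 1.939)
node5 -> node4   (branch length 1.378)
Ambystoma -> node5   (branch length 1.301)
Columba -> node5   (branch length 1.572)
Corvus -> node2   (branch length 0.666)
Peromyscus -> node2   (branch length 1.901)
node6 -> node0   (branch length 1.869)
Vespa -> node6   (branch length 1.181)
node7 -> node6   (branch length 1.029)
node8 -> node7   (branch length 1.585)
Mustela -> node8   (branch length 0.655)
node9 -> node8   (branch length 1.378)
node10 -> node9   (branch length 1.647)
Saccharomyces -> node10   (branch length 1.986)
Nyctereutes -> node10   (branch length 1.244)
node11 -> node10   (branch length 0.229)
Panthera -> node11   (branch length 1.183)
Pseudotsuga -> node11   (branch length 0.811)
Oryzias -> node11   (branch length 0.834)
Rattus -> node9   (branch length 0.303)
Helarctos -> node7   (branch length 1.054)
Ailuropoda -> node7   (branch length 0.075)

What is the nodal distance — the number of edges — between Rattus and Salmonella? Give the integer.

10

The MRCA of Rattus and Salmonella is the root of the tree.
From Rattus up to that node: 5 branches. From Salmonella up to the same node: 5 branches. Total: 5 + 5 = 10.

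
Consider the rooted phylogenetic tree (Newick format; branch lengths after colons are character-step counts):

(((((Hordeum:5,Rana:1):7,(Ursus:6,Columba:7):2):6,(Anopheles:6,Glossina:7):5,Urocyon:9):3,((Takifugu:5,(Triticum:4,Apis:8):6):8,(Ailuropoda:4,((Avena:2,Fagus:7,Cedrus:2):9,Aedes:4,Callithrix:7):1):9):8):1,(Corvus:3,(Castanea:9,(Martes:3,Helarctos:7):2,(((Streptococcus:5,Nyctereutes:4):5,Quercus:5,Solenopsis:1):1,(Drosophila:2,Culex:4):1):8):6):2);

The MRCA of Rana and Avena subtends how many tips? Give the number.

The MRCA of Rana and Avena is the node subtending ((((Hordeum,Rana),(Ursus,Columba)),(Anopheles,Glossina),Urocyon),((Takifugu,(Triticum,Apis)),(Ailuropoda,((Avena,Fagus,Cedrus),Aedes,Callithrix)))).
That clade contains 16 terminal taxa: Aedes, Ailuropoda, Anopheles, Apis, Avena, Callithrix, Cedrus, Columba, Fagus, Glossina, Hordeum, Rana, Takifugu, Triticum, Urocyon, Ursus.

16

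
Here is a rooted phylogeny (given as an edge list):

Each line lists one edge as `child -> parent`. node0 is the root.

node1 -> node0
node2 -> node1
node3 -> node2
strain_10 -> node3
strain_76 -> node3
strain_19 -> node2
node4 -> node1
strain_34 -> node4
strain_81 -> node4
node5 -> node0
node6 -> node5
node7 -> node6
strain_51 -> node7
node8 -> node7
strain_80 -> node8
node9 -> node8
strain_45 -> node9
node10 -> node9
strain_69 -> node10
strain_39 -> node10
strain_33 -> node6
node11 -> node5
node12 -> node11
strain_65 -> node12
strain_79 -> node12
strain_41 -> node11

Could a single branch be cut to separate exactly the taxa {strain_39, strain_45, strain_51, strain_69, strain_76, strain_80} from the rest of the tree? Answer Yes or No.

The MRCA of the listed taxa is the root, so the smallest clade containing them is the whole tree.
That clade also contains strain_10, strain_19, strain_33, strain_34, strain_41, strain_65, strain_79, strain_81, which are not in the proposed group, so the group is not monophyletic.

No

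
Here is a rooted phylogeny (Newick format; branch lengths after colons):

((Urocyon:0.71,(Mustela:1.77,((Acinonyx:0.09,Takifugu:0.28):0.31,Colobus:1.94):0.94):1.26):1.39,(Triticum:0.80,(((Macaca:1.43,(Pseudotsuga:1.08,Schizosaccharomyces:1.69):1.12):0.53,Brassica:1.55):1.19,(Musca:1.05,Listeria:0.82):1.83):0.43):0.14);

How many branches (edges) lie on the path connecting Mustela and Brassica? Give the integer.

7

The MRCA of Mustela and Brassica is the root of the tree.
From Mustela up to that node: 3 branches. From Brassica up to the same node: 4 branches. Total: 3 + 4 = 7.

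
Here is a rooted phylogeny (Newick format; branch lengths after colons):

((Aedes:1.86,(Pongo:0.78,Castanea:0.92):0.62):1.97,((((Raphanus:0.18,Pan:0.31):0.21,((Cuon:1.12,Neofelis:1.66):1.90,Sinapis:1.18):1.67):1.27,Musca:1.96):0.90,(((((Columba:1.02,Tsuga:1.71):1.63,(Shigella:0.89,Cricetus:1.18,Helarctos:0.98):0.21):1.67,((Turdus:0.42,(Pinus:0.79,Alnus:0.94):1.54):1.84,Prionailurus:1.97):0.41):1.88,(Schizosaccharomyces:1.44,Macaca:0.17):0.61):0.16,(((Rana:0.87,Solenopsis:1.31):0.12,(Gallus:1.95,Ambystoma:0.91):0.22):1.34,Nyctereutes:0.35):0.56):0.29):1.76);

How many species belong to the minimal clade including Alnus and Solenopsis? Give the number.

The MRCA of Alnus and Solenopsis is the node subtending (((((Columba,Tsuga),(Shigella,Cricetus,Helarctos)),((Turdus,(Pinus,Alnus)),Prionailurus)),(Schizosaccharomyces,Macaca)),(((Rana,Solenopsis),(Gallus,Ambystoma)),Nyctereutes)).
That clade contains 16 terminal taxa: Alnus, Ambystoma, Columba, Cricetus, Gallus, Helarctos, Macaca, Nyctereutes, Pinus, Prionailurus, Rana, Schizosaccharomyces, Shigella, Solenopsis, Tsuga, Turdus.

16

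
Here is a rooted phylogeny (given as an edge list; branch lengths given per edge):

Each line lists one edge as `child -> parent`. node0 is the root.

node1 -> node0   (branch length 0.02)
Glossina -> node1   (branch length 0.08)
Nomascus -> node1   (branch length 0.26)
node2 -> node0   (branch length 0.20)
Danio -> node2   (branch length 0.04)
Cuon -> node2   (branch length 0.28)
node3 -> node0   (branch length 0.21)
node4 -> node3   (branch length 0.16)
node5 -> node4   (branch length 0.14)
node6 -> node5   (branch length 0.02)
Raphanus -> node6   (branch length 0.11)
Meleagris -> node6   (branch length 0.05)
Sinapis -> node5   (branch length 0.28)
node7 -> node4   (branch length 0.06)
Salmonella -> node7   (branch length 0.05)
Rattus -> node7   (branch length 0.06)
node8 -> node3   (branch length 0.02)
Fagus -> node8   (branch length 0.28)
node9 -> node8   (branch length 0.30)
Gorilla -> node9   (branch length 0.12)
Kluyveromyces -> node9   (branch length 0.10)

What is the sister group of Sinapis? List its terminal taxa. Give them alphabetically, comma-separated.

Sinapis attaches to the tree at the node subtending ((Raphanus,Meleagris),Sinapis).
The other lineage descending from that same node — the sister group — is (Raphanus,Meleagris); its 2 tips in alphabetical order are the answer.

Meleagris, Raphanus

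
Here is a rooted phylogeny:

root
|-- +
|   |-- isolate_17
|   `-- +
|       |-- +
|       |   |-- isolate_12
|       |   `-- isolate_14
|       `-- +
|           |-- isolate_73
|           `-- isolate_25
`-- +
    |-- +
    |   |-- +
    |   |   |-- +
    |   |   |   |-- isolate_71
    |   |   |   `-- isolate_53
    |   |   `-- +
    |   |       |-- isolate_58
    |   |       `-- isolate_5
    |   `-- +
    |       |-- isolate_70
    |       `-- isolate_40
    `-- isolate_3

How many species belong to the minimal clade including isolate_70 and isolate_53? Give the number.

The MRCA of isolate_70 and isolate_53 is the node subtending (((isolate_71,isolate_53),(isolate_58,isolate_5)),(isolate_70,isolate_40)).
That clade contains 6 terminal taxa: isolate_40, isolate_5, isolate_53, isolate_58, isolate_70, isolate_71.

6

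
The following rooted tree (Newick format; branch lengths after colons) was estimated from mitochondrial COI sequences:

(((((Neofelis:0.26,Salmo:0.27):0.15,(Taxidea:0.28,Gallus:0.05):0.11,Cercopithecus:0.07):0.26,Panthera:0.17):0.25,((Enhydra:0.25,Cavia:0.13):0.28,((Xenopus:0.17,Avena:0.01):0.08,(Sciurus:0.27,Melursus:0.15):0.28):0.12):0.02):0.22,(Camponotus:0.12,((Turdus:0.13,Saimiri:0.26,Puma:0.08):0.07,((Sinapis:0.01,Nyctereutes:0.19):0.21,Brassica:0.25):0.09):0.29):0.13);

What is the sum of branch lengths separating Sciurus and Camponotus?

The path runs Sciurus → … → MRCA → … → Camponotus; the MRCA is the root of the tree.
Branch lengths along that path: 0.27 + 0.28 + 0.12 + 0.02 + 0.22 + 0.13 + 0.12 = 1.16.

1.16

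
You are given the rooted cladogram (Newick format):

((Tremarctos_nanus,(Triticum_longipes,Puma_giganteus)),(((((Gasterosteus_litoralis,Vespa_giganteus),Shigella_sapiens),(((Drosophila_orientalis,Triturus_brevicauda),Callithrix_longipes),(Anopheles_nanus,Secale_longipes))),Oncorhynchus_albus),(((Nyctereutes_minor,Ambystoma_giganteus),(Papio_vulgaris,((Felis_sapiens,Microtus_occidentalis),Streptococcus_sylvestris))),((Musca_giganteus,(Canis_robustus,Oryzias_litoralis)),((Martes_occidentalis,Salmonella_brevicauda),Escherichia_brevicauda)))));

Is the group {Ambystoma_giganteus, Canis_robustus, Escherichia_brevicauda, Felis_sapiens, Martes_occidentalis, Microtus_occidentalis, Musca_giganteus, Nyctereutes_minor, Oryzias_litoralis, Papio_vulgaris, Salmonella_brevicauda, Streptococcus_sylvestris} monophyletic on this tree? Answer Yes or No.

Yes

The most recent common ancestor of these taxa subtends (((Nyctereutes_minor,Ambystoma_giganteus),(Papio_vulgaris,((Felis_sapiens,Microtus_occidentalis),Streptococcus_sylvestris))),((Musca_giganteus,(Canis_robustus,Oryzias_litoralis)),((Martes_occidentalis,Salmonella_brevicauda),Escherichia_brevicauda))).
That clade has exactly 12 tips — every listed taxon and nothing else — so the group is monophyletic.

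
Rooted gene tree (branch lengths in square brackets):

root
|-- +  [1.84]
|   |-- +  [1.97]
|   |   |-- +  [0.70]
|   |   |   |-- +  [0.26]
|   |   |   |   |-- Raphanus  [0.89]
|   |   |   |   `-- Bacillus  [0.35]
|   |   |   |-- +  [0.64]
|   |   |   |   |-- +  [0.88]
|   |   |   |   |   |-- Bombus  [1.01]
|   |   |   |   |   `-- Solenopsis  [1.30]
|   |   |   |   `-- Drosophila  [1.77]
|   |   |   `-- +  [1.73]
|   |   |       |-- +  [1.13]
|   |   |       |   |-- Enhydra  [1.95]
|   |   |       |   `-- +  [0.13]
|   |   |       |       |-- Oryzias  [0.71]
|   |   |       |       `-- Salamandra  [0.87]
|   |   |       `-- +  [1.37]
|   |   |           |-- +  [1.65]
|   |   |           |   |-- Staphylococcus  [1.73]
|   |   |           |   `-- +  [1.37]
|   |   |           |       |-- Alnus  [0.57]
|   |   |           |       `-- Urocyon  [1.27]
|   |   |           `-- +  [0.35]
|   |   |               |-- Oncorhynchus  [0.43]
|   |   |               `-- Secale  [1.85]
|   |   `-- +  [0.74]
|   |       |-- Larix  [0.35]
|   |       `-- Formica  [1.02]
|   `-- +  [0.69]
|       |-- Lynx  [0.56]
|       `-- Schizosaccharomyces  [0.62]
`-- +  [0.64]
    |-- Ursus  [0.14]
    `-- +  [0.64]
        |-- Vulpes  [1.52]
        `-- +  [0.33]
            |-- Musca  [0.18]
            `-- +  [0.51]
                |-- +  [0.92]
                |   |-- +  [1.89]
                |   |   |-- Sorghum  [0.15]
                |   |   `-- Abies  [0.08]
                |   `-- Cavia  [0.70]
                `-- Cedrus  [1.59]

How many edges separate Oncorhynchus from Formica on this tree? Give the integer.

7

The MRCA of Oncorhynchus and Formica is the node subtending (((Raphanus,Bacillus),((Bombus,Solenopsis),Drosophila),((Enhydra,(Oryzias,Salamandra)),((Staphylococcus,(Alnus,Urocyon)),(Oncorhynchus,Secale)))),(Larix,Formica)).
From Oncorhynchus up to that node: 5 branches. From Formica up to the same node: 2 branches. Total: 5 + 2 = 7.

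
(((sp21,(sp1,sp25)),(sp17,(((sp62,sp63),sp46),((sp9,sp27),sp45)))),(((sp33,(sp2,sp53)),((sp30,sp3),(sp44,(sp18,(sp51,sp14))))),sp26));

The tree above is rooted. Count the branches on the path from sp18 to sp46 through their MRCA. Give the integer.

The MRCA of sp18 and sp46 is the root of the tree.
From sp18 up to that node: 6 branches. From sp46 up to the same node: 5 branches. Total: 6 + 5 = 11.

11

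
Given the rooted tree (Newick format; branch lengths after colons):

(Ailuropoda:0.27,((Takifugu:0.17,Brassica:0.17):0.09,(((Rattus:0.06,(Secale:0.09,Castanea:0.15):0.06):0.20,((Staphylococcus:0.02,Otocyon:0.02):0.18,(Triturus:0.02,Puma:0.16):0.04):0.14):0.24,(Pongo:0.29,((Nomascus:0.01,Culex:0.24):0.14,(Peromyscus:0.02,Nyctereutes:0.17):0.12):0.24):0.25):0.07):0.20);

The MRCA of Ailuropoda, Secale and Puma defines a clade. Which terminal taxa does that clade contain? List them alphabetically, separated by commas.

Ailuropoda, Brassica, Castanea, Culex, Nomascus, Nyctereutes, Otocyon, Peromyscus, Pongo, Puma, Rattus, Secale, Staphylococcus, Takifugu, Triturus

Tracing Ailuropoda: it attaches directly to the root.
Tracing Secale: it sits inside (Secale,Castanea).
Tracing Puma: it sits inside (Triturus,Puma).
The smallest clade enclosing all 3 is the whole tree (their MRCA is the root), so the answer is all 15 tips in alphabetical order.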